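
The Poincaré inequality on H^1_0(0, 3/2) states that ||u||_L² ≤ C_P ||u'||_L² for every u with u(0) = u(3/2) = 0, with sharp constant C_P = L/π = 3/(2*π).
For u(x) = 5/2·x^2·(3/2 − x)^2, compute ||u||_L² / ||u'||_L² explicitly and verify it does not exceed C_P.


||u||_L² / ||u'||_L² = sqrt(3)/4 < C_P = 3/(2*π).

u(x) = 5/2·x^2·(3/2 − x)^2, so u'(x) = 5*x*(2*x - 3)*(4*x - 3)/4.
u(x) = 5/2·x^2·(3/2 − x)^2 vanishes at x = 0 and x = 3/2, so u ∈ H^1_0(0, 3/2). Differentiate via the product rule and integrate the resulting polynomials term by term.
  ∫_0^3/2 u² dx = ∫_0^3/2 (25*x^8/4 - 75*x^7/2 + 675*x^6/8 - 675*x^5/8 + 2025*x^4/64) dx. Term by term:
    ∫_0^3/2 25*x^8/4 dx = 54675/2048;  ∫_0^3/2 -75*x^7/2 dx = -492075/4096;  ∫_0^3/2 675*x^6/8 dx = 1476225/7168;
    ∫_0^3/2 -675*x^5/8 dx = -164025/1024;  ∫_0^3/2 2025*x^4/64 dx = 98415/2048.
  Sum: 54675/2048 − 492075/4096 + 1476225/7168 − 164025/1024 + 98415/2048 = 10935/28672.
  ∫_0^3/2 (u')² dx = ∫_0^3/2 (100*x^6 - 450*x^5 + 2925*x^4/4 - 2025*x^3/4 + 2025*x^2/16) dx. Term by term:
    ∫_0^3/2 100*x^6 dx = 54675/224;  ∫_0^3/2 -450*x^5 dx = -54675/64;  ∫_0^3/2 2925*x^4/4 dx = 142155/128;
    ∫_0^3/2 -2025*x^3/4 dx = -164025/256;  ∫_0^3/2 2025*x^2/16 dx = 18225/128.
  Sum: 54675/224 − 54675/64 + 142155/128 − 164025/256 + 18225/128 = 3645/1792.
∫_0^3/2 u² dx = 10935/28672, so ||u||_L² = 27*sqrt(105)/448.
∫_0^3/2 (u')² dx = 3645/1792, so ||u'||_L² = 27*sqrt(35)/112.
Ratio ||u||_L² / ||u'||_L² = sqrt(3)/4.
Sharp Poincaré constant on H^1_0(0, 3/2) is C_P = L/π = 3/(2*π), achieved by sin(2*π/3·x).
A polynomial bump cannot attain the sharp Poincaré constant (only the first sine eigenfunction does), so the ratio is strictly less than C_P, consistent with ||u||_L² ≤ C_P ||u'||_L².


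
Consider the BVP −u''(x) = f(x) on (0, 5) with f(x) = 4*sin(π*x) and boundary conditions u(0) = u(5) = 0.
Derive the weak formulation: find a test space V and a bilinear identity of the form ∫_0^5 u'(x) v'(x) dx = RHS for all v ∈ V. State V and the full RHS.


V = H^1_0(0, 5) (so v(0) = v(5) = 0); weak form: ∫_0^5 u'v' dx = ∫_0^5 (4*sin(π*x)) v dx for all v ∈ V.

Multiply both sides by a test function v and integrate from 0 to 5:
  ∫_0^5 −u''(x) v(x) dx = ∫_0^5 f(x) v(x) dx.
Integrate the LHS by parts once:
  ∫_0^5 −u'' v dx = −[u'(x) v(x)]_0^5 + ∫_0^5 u'(x) v'(x) dx.
Thus ∫_0^5 u'(x) v'(x) dx = ∫_0^5 f(x) v(x) dx + [u'(x) v(x)]_0^5.
Choose V so that boundary terms are either known or forced to vanish.
u is Dirichlet: u(0) = u(5) = 0. Let V = H^1_0(0, 5); then v(0) = v(5) = 0, and [u' v]_0^5 = 0.
Weak formulation: find u (satisfying any essential BC) such that ∫_0^5 u'(x) v'(x) dx = ∫_0^5 f v dx for all v ∈ V.
Substituting f(x) = 4*sin(π*x), the right-hand side is ∫_0^5 (4*sin(π*x)) v dx.


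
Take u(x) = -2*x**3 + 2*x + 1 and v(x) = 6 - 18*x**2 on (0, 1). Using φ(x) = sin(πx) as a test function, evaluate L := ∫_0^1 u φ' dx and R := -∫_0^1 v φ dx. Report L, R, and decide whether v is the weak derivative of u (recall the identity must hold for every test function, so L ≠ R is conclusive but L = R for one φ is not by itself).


LHS = -24/π^3 + 2/π, RHS = -72/π^3 + 6/π. No, v is not the weak derivative of u.

u(x) = -2*x**3 + 2*x + 1, classical derivative u'(x) = 2 - 6*x**2.
φ(x) = sin(πx), so φ'(x) = π*cos(π*x).
Note φ(0) = φ(1) = 0, so the boundary term u·φ vanishes.
LHS = ∫_0^1 u(x) φ'(x) dx = ∫_0^1 (-2*π*x^3*cos(π*x) + 2*π*x*cos(π*x) + π*cos(π*x)) dx. Term by term:
  ∫_0^1 π*cos(π*x) dx = 0;  ∫_0^1 -2*π*x^3*cos(π*x) dx = -24/π^3 + 6/π;  ∫_0^1 2*π*x*cos(π*x) dx = -4/π.
Sum: 0 + -24/π^3 + 6/π − 4/π = -24/π^3 + 2/π.
So LHS = -24/π^3 + 2/π.
∫_0^1 v(x) φ(x) dx = ∫_0^1 (-18*x^2*sin(π*x) + 6*sin(π*x)) dx. Term by term:
  ∫_0^1 6*sin(π*x) dx = 12/π;  ∫_0^1 -18*x^2*sin(π*x) dx = -18/π + 72/π^3.
Sum: 12/π + -18/π + 72/π^3 = -6/π + 72/π^3.
So RHS = -∫_0^1 v(x) φ(x) dx = -72/π^3 + 6/π.
LHS − RHS = -4/π + 48/π^3 ≠ 0, so the identity fails.
(For a valid weak derivative the identity must hold for EVERY test function, in particular this one. The failure shows v is NOT the weak derivative of u.)
Correct weak derivative would be u'(x) = 2 - 6*x**2.


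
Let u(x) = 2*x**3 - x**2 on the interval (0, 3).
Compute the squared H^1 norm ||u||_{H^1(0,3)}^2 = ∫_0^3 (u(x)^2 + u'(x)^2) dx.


||u||_{H^1}^2 = 73917/35

The H^1 norm (squared) on an interval (0, L) is
  ||u||_{H^1}^2 = ∫_0^L u(x)^2 dx + ∫_0^L u'(x)^2 dx.
Compute u'(x) = 6*x**2 - 2*x.
Then u(x)^2 = 4*x**6 - 4*x**5 + x**4 and u'(x)^2 = 36*x**4 - 24*x**3 + 4*x**2.
Integrate each monomial from 0 to 3 using ∫_0^3 c·x^n dx = c·3^(n+1)/(n+1):
  ∫_0^3 u(x)^2 dx = ∫_0^3 (4*x^6 - 4*x^5 + x^4) dx. Term by term:
    ∫_0^3 4*x^6 dx = 8748/7;  ∫_0^3 -4*x^5 dx = -486;  ∫_0^3 x^4 dx = 243/5.
  Sum: 8748/7 − 486 + 243/5 = 28431/35.
  ∫_0^3 u'(x)^2 dx = ∫_0^3 (36*x^4 - 24*x^3 + 4*x^2) dx. Term by term:
    ∫_0^3 36*x^4 dx = 8748/5;  ∫_0^3 -24*x^3 dx = -486;  ∫_0^3 4*x^2 dx = 36.
  Sum: 8748/5 − 486 + 36 = 6498/5.
Adding: ||u||_{H^1}^2 = 28431/35 + 6498/5 = 73917/35.


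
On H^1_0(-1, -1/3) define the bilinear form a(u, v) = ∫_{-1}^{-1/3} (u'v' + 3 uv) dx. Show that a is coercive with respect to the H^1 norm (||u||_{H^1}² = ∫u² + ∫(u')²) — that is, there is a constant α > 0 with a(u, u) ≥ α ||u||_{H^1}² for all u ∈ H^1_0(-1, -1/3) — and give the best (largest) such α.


α = 1

Coercivity of a(·,·) on H^1_0(-1, -1/3) means a(u, u) ≥ α ||u||_{H^1}² for every u ∈ H^1_0.
The interval has length L = 2/3, and Poincaré/coercivity depend only on L. Here a(u, u) = ∫(u')² + (3)·∫u².
Here c = 3 ≥ 1, so a(u,u) = ∫(u')² + c∫u² ≥ ∫(u')² + ∫u² = ||u||_{H^1}², i.e. α = 1 works. No larger α is possible: a(u,u) ≥ α||u||_{H^1}² means (1−α)∫(u')² ≥ (α−c)∫u², and for the modes u_n = sin(nπ(x−x₀)/L) (x₀ the left endpoint) one has ∫u_n²/∫(u_n')² = (L/(nπ))² → 0, so a(u_n,u_n)/||u_n||_{H^1}² → 1. Hence the optimal constant is α = 1.
Therefore α = 1.


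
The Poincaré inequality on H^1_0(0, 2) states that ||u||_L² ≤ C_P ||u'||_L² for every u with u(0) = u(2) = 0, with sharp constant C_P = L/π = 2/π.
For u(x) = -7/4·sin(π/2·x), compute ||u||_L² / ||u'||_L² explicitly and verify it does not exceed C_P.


||u||_L² / ||u'||_L² = 2/π = C_P.

u(x) = -7/4·sin(π/2·x), so u'(x) = -7*π*cos(π*x/2)/8.
Writing u(x) = A·sin(kπx/L) with A = -7/4 and k = 1, use ∫_0^L sin²(kπx/L) dx = L/2 and ∫_0^L cos²(kπx/L) dx = L/2.
u² = 49/16·sin²(π/2·x) and (u')² = 49*π^2/64·cos²(π/2·x), and each of sin², cos² integrates to L/2 = 1 over (0, 2).
∫_0^2 u² dx = 49/16, so ||u||_L² = 7/4.
∫_0^2 (u')² dx = 49*π^2/64, so ||u'||_L² = 7*π/8.
Ratio ||u||_L² / ||u'||_L² = 2/π.
Sharp Poincaré constant on H^1_0(0, 2) is C_P = L/π = 2/π, achieved by sin(π/2·x).
This is the k = 1 eigenfunction (up to amplitude), so the ratio equals the sharp Poincaré constant exactly.


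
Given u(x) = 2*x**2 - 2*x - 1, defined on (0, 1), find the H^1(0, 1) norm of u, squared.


||u||_{H^1}^2 = 47/15

The H^1 norm (squared) on an interval (0, L) is
  ||u||_{H^1}^2 = ∫_0^L u(x)^2 dx + ∫_0^L u'(x)^2 dx.
Compute u'(x) = 4*x - 2.
Then u(x)^2 = 4*x**4 - 8*x**3 + 4*x + 1 and u'(x)^2 = 16*x**2 - 16*x + 4.
Integrate each monomial from 0 to 1 using ∫_0^1 c·x^n dx = c·1^(n+1)/(n+1):
  ∫_0^1 u(x)^2 dx = ∫_0^1 (4*x^4 - 8*x^3 + 4*x + 1) dx. Term by term:
    ∫_0^1 4*x^4 dx = 4/5;  ∫_0^1 -8*x^3 dx = -2;  ∫_0^1 4*x dx = 2;
    ∫_0^1 1 dx = 1.
  Sum: 4/5 − 2 + 2 + 1 = 9/5.
  ∫_0^1 u'(x)^2 dx = ∫_0^1 (16*x^2 - 16*x + 4) dx. Term by term:
    ∫_0^1 16*x^2 dx = 16/3;  ∫_0^1 -16*x dx = -8;  ∫_0^1 4 dx = 4.
  Sum: 16/3 − 8 + 4 = 4/3.
Adding: ||u||_{H^1}^2 = 9/5 + 4/3 = 47/15.


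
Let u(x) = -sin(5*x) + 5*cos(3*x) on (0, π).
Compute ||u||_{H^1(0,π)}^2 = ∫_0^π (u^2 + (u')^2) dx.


||u||_{H^1(0,π)}^2 = 138*π

u'(x) = -15*sin(3*x) - 5*cos(5*x).
Expand u² and (u')² and integrate term by term on (0, π), using: for integers n ≥ 1, ∫_0^π sin²(nx) dx = ∫_0^π cos²(nx) dx = π/2; for n ≠ n', ∫_0^π sin(nx)sin(n'x) dx = ∫_0^π cos(nx)cos(n'x) dx = 0; and by product-to-sum, ∫_0^π sin(nx)cos(n'x) dx = ½∫_0^π [sin((n+n')x) + sin((n−n')x)] dx, which is 0 when n+n' is even and 2n/(n²−n'²) when n+n' is odd (it need not vanish on (0, π)).
  u² squared terms: (-1)²·∫sin(5x)² dx = 1·π/2 = π/2;  (5)²·∫cos(3x)² dx = 25·π/2 = 25*π/2.
  u² cross terms: 2·(-1)·(5)·∫sin(5x)·cos(3x) dx = -10·(0) = 0.
  So ∫_0^π u² dx = π/2 + 25*π/2 + 0 = 13*π.
  (u')² squared terms: (-15)²·∫sin(3x)² dx = 225·π/2 = 225*π/2;  (-5)²·∫cos(5x)² dx = 25·π/2 = 25*π/2.
  (u')² cross terms: 2·(-15)·(-5)·∫sin(3x)·cos(5x) dx = 150·(0) = 0.
  So ∫_0^π (u')² dx = 225*π/2 + 25*π/2 + 0 = 125*π.
||u||_{H^1}^2 = (13*π) + (125*π) = 138*π.


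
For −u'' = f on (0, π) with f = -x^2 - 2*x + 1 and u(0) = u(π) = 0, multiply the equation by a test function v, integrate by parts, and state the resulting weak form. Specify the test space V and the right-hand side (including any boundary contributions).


V = H^1_0(0, π) (so v(0) = v(π) = 0); weak form: ∫_0^π u'v' dx = ∫_0^π (-x^2 - 2*x + 1) v dx for all v ∈ V.

Multiply both sides by a test function v and integrate from 0 to π:
  ∫_0^π −u''(x) v(x) dx = ∫_0^π f(x) v(x) dx.
Integrate the LHS by parts once:
  ∫_0^π −u'' v dx = −[u'(x) v(x)]_0^π + ∫_0^π u'(x) v'(x) dx.
Thus ∫_0^π u'(x) v'(x) dx = ∫_0^π f(x) v(x) dx + [u'(x) v(x)]_0^π.
Choose V so that boundary terms are either known or forced to vanish.
u is Dirichlet: u(0) = u(π) = 0. Let V = H^1_0(0, π); then v(0) = v(π) = 0, and [u' v]_0^π = 0.
Weak formulation: find u (satisfying any essential BC) such that ∫_0^π u'(x) v'(x) dx = ∫_0^π f v dx for all v ∈ V.
Substituting f(x) = -x^2 - 2*x + 1, the right-hand side is ∫_0^π (-x^2 - 2*x + 1) v dx.


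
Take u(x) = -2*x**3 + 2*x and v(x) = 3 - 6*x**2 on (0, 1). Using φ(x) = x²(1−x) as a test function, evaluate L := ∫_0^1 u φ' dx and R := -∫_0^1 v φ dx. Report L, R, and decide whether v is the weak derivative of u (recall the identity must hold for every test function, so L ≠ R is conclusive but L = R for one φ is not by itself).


LHS = 1/30, RHS = -1/20. No, v is not the weak derivative of u.

u(x) = -2*x**3 + 2*x, classical derivative u'(x) = 2 - 6*x**2.
φ(x) = x²(1−x), so φ'(x) = x*(2 - 3*x).
Note φ(0) = φ(1) = 0, so the boundary term u·φ vanishes.
LHS = ∫_0^1 u(x) φ'(x) dx = ∫_0^1 (6*x^5 - 4*x^4 - 6*x^3 + 4*x^2) dx. Term by term:
  ∫_0^1 6*x^5 dx = 1;  ∫_0^1 -4*x^4 dx = -4/5;  ∫_0^1 -6*x^3 dx = -3/2;
  ∫_0^1 4*x^2 dx = 4/3.
Sum: 1 − 4/5 − 3/2 + 4/3 = 1/30.
So LHS = 1/30.
∫_0^1 v(x) φ(x) dx = ∫_0^1 (6*x^5 - 6*x^4 - 3*x^3 + 3*x^2) dx. Term by term:
  ∫_0^1 6*x^5 dx = 1;  ∫_0^1 -6*x^4 dx = -6/5;  ∫_0^1 -3*x^3 dx = -3/4;
  ∫_0^1 3*x^2 dx = 1.
Sum: 1 − 6/5 − 3/4 + 1 = 1/20.
So RHS = -∫_0^1 v(x) φ(x) dx = -1/20.
LHS − RHS = 1/12 ≠ 0, so the identity fails.
(For a valid weak derivative the identity must hold for EVERY test function, in particular this one. The failure shows v is NOT the weak derivative of u.)
Correct weak derivative would be u'(x) = 2 - 6*x**2.


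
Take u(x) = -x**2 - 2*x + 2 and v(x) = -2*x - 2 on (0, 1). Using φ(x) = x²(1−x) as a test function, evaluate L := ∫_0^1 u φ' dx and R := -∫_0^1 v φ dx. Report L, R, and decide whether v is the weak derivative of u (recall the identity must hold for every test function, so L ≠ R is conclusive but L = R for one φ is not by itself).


LHS = 4/15, RHS = 4/15. Yes, v = u' weakly.

u(x) = -x**2 - 2*x + 2, classical derivative u'(x) = -2*x - 2.
φ(x) = x²(1−x), so φ'(x) = x*(2 - 3*x).
Note φ(0) = φ(1) = 0, so the boundary term u·φ vanishes.
LHS = ∫_0^1 u(x) φ'(x) dx = ∫_0^1 (3*x^4 + 4*x^3 - 10*x^2 + 4*x) dx. Term by term:
  ∫_0^1 3*x^4 dx = 3/5;  ∫_0^1 4*x^3 dx = 1;  ∫_0^1 -10*x^2 dx = -10/3;
  ∫_0^1 4*x dx = 2.
Sum: 3/5 + 1 − 10/3 + 2 = 4/15.
So LHS = 4/15.
∫_0^1 v(x) φ(x) dx = ∫_0^1 (2*x^4 - 2*x^2) dx. Term by term:
  ∫_0^1 2*x^4 dx = 2/5;  ∫_0^1 -2*x^2 dx = -2/3.
Sum: 2/5 − 2/3 = -4/15.
So RHS = -∫_0^1 v(x) φ(x) dx = 4/15.
LHS = RHS, so the identity holds for this test φ.
Moreover u is smooth here and v(x) = u'(x) = -2*x - 2 pointwise, so the identity holds for every test function. Hence v is the weak derivative of u.


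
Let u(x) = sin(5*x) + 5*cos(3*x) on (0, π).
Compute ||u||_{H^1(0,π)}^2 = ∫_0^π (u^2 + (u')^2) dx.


||u||_{H^1(0,π)}^2 = 138*π

u'(x) = -15*sin(3*x) + 5*cos(5*x).
Expand u² and (u')² and integrate term by term on (0, π), using: for integers n ≥ 1, ∫_0^π sin²(nx) dx = ∫_0^π cos²(nx) dx = π/2; for n ≠ n', ∫_0^π sin(nx)sin(n'x) dx = ∫_0^π cos(nx)cos(n'x) dx = 0; and by product-to-sum, ∫_0^π sin(nx)cos(n'x) dx = ½∫_0^π [sin((n+n')x) + sin((n−n')x)] dx, which is 0 when n+n' is even and 2n/(n²−n'²) when n+n' is odd (it need not vanish on (0, π)).
  u² squared terms: (5)²·∫cos(3x)² dx = 25·π/2 = 25*π/2;  (1)²·∫sin(5x)² dx = 1·π/2 = π/2.
  u² cross terms: 2·(5)·(1)·∫cos(3x)·sin(5x) dx = 10·(0) = 0.
  So ∫_0^π u² dx = 25*π/2 + π/2 + 0 = 13*π.
  (u')² squared terms: (-15)²·∫sin(3x)² dx = 225·π/2 = 225*π/2;  (5)²·∫cos(5x)² dx = 25·π/2 = 25*π/2.
  (u')² cross terms: 2·(-15)·(5)·∫sin(3x)·cos(5x) dx = -150·(0) = 0.
  So ∫_0^π (u')² dx = 225*π/2 + 25*π/2 + 0 = 125*π.
||u||_{H^1}^2 = (13*π) + (125*π) = 138*π.


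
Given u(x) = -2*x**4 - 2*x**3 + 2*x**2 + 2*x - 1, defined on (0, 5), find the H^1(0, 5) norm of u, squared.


||u||_{H^1}^2 = 132827525/63

The H^1 norm (squared) on an interval (0, L) is
  ||u||_{H^1}^2 = ∫_0^L u(x)^2 dx + ∫_0^L u'(x)^2 dx.
Compute u'(x) = -8*x**3 - 6*x**2 + 4*x + 2.
Then u(x)^2 = 4*x**8 + 8*x**7 - 4*x**6 - 16*x**5 + 12*x**3 - 4*x + 1 and u'(x)^2 = 64*x**6 + 96*x**5 - 28*x**4 - 80*x**3 - 8*x**2 + 16*x + 4.
Integrate each monomial from 0 to 5 using ∫_0^5 c·x^n dx = c·5^(n+1)/(n+1):
  ∫_0^5 u(x)^2 dx = ∫_0^5 (4*x^8 + 8*x^7 - 4*x^6 - 16*x^5 + 12*x^3 - 4*x + 1) dx. Term by term:
    ∫_0^5 4*x^8 dx = 7812500/9;  ∫_0^5 8*x^7 dx = 390625;  ∫_0^5 -4*x^6 dx = -312500/7;
    ∫_0^5 -16*x^5 dx = -125000/3;  ∫_0^5 12*x^3 dx = 1875;  ∫_0^5 -4*x dx = -50;
    ∫_0^5 1 dx = 5.
  Sum: 7812500/9 + 390625 − 312500/7 − 125000/3 + 1875 − 50 + 5 = 73974665/63.
  ∫_0^5 u'(x)^2 dx = ∫_0^5 (64*x^6 + 96*x^5 - 28*x^4 - 80*x^3 - 8*x^2 + 16*x + 4) dx. Term by term:
    ∫_0^5 64*x^6 dx = 5000000/7;  ∫_0^5 96*x^5 dx = 250000;  ∫_0^5 -28*x^4 dx = -17500;
    ∫_0^5 -80*x^3 dx = -12500;  ∫_0^5 -8*x^2 dx = -1000/3;  ∫_0^5 16*x dx = 200;
    ∫_0^5 4 dx = 20.
  Sum: 5000000/7 + 250000 − 17500 − 12500 − 1000/3 + 200 + 20 = 19617620/21.
Adding: ||u||_{H^1}^2 = 73974665/63 + 19617620/21 = 132827525/63.


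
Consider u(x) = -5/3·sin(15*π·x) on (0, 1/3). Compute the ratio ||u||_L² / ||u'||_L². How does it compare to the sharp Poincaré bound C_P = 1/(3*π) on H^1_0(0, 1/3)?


||u||_L² / ||u'||_L² = 1/(15*π) < C_P = 1/(3*π).

u(x) = -5/3·sin(15*π·x), so u'(x) = -25*π*cos(15*π*x).
Writing u(x) = A·sin(kπx/L) with A = -5/3 and k = 5, use ∫_0^L sin²(kπx/L) dx = L/2 and ∫_0^L cos²(kπx/L) dx = L/2.
u² = 25/9·sin²(15*π·x) and (u')² = 625*π^2·cos²(15*π·x), and each of sin², cos² integrates to L/2 = 1/6 over (0, 1/3).
∫_0^1/3 u² dx = 25/54, so ||u||_L² = 5*sqrt(6)/18.
∫_0^1/3 (u')² dx = 625*π^2/6, so ||u'||_L² = 25*sqrt(6)*π/6.
Ratio ||u||_L² / ||u'||_L² = 1/(15*π).
Sharp Poincaré constant on H^1_0(0, 1/3) is C_P = L/π = 1/(3*π), achieved by sin(3*π·x).
This is the k = 5 harmonic; the ratio L/(kπ) is strictly less than C_P = L/π, consistent with the sharp inequality ||u||_L² ≤ C_P ||u'||_L².


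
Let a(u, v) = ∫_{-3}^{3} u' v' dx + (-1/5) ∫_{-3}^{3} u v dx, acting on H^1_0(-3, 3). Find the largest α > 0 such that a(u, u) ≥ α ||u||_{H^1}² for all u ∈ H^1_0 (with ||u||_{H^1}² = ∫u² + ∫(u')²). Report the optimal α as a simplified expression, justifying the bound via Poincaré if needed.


α = (-36/5 + π^2)/(π^2 + 36)

Coercivity of a(·,·) on H^1_0(-3, 3) means a(u, u) ≥ α ||u||_{H^1}² for every u ∈ H^1_0.
The interval has length L = 6, and Poincaré/coercivity depend only on L. Here a(u, u) = ∫(u')² + (-1/5)·∫u².
Here c = -1/5 < 0 with |c| < (π/L)² = π^2/36, so coercivity still holds. The condition a(u,u) ≥ α||u||_{H^1}² reads (1−α)∫(u')² ≥ (α−c)∫u². Any admissible α is ≤ 1 (rapidly oscillating u have ∫u²/∫(u')² → 0), and α = 1 would force 0 ≥ (1−c)∫u², impossible since c < 1; so 1−α > 0. By the sharp Poincaré inequality on H^1_0 of an interval of length L, ∫(u')² ≥ (π/L)²∫u² with equality for the first sine mode sin(π(x−x₀)/L) (x₀ the left endpoint), so the inequality holds for all u iff (1−α)(π/L)² ≥ α − c, i.e. α ≤ ((π/L)² + c)/((π/L)² + 1) = (1 + c(L/π)²)/(1 + (L/π)²). (Direct route, valid since c ≤ 0: Poincaré gives c∫u² ≥ c(L/π)²∫(u')², so a(u,u) ≥ (1 + c(L/π)²)∫(u')², while ||u||_{H^1}² ≤ (1 + (L/π)²)∫(u')²; dividing yields the same α.) With (π/L)² = π^2/36 and c = -1/5, the largest admissible constant is α = ((π/L)² + c)/((π/L)² + 1).
Simplifying, α = (-36/5 + π^2)/(π^2 + 36).


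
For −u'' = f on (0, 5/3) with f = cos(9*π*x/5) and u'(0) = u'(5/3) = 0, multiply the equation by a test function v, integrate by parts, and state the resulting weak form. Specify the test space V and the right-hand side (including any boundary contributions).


V = H^1(0, 5/3) (no boundary constraint on v; u is determined up to an additive constant); weak form: ∫_0^5/3 u'v' dx = ∫_0^5/3 (cos(9*π*x/5)) v dx for all v ∈ V.

Multiply both sides by a test function v and integrate from 0 to 5/3:
  ∫_0^5/3 −u''(x) v(x) dx = ∫_0^5/3 f(x) v(x) dx.
Integrate the LHS by parts once:
  ∫_0^5/3 −u'' v dx = −[u'(x) v(x)]_0^5/3 + ∫_0^5/3 u'(x) v'(x) dx.
Thus ∫_0^5/3 u'(x) v'(x) dx = ∫_0^5/3 f(x) v(x) dx + [u'(x) v(x)]_0^5/3.
Choose V so that boundary terms are either known or forced to vanish.
u has homogeneous Neumann: u'(0) = u'(5/3) = 0. So [u' v]_0^5/3 = 0·v(5/3) − 0·v(0) = 0 for any v; take V = H^1(0, 5/3).
Weak formulation: find u (satisfying any essential BC) such that ∫_0^5/3 u'(x) v'(x) dx = ∫_0^5/3 f v dx for all v ∈ V (homogeneous Neumann, so boundary terms vanish).
Substituting f(x) = cos(9*π*x/5), the right-hand side is ∫_0^5/3 (cos(9*π*x/5)) v dx.
Compatibility check (pure Neumann): taking v ≡ 1 ∈ V gives 0 = ∫_0^5/3 f dx + (0) − (0), i.e. ∫_0^5/3 f dx must equal u'(0) − u'(5/3) = 0. Indeed ∫_0^5/3 (cos(9*π*x/5)) dx = 0, so the data are compatible. The solution is then unique only up to an additive constant (fix it e.g. by requiring ∫_0^5/3 u dx = 0).


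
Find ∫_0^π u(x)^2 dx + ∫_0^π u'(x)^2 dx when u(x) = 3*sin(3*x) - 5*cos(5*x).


||u||_{H^1(0,π)}^2 = 370*π

u'(x) = 25*sin(5*x) + 9*cos(3*x).
Expand u² and (u')² and integrate term by term on (0, π), using: for integers n ≥ 1, ∫_0^π sin²(nx) dx = ∫_0^π cos²(nx) dx = π/2; for n ≠ n', ∫_0^π sin(nx)sin(n'x) dx = ∫_0^π cos(nx)cos(n'x) dx = 0; and by product-to-sum, ∫_0^π sin(nx)cos(n'x) dx = ½∫_0^π [sin((n+n')x) + sin((n−n')x)] dx, which is 0 when n+n' is even and 2n/(n²−n'²) when n+n' is odd (it need not vanish on (0, π)).
  u² squared terms: (-5)²·∫cos(5x)² dx = 25·π/2 = 25*π/2;  (3)²·∫sin(3x)² dx = 9·π/2 = 9*π/2.
  u² cross terms: 2·(-5)·(3)·∫cos(5x)·sin(3x) dx = -30·(0) = 0.
  So ∫_0^π u² dx = 25*π/2 + 9*π/2 + 0 = 17*π.
  (u')² squared terms: (9)²·∫cos(3x)² dx = 81·π/2 = 81*π/2;  (25)²·∫sin(5x)² dx = 625·π/2 = 625*π/2.
  (u')² cross terms: 2·(9)·(25)·∫cos(3x)·sin(5x) dx = 450·(0) = 0.
  So ∫_0^π (u')² dx = 81*π/2 + 625*π/2 + 0 = 353*π.
||u||_{H^1}^2 = (17*π) + (353*π) = 370*π.


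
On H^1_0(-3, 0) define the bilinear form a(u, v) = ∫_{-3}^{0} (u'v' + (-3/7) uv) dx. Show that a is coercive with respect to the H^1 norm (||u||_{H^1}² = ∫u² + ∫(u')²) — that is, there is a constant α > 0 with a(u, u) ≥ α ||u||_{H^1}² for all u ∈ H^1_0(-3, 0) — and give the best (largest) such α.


α = (-27/7 + π^2)/(9 + π^2)

Coercivity of a(·,·) on H^1_0(-3, 0) means a(u, u) ≥ α ||u||_{H^1}² for every u ∈ H^1_0.
The interval has length L = 3, and Poincaré/coercivity depend only on L. Here a(u, u) = ∫(u')² + (-3/7)·∫u².
Here c = -3/7 < 0 with |c| < (π/L)² = π^2/9, so coercivity still holds. The condition a(u,u) ≥ α||u||_{H^1}² reads (1−α)∫(u')² ≥ (α−c)∫u². Any admissible α is ≤ 1 (rapidly oscillating u have ∫u²/∫(u')² → 0), and α = 1 would force 0 ≥ (1−c)∫u², impossible since c < 1; so 1−α > 0. By the sharp Poincaré inequality on H^1_0 of an interval of length L, ∫(u')² ≥ (π/L)²∫u² with equality for the first sine mode sin(π(x−x₀)/L) (x₀ the left endpoint), so the inequality holds for all u iff (1−α)(π/L)² ≥ α − c, i.e. α ≤ ((π/L)² + c)/((π/L)² + 1) = (1 + c(L/π)²)/(1 + (L/π)²). (Direct route, valid since c ≤ 0: Poincaré gives c∫u² ≥ c(L/π)²∫(u')², so a(u,u) ≥ (1 + c(L/π)²)∫(u')², while ||u||_{H^1}² ≤ (1 + (L/π)²)∫(u')²; dividing yields the same α.) With (π/L)² = π^2/9 and c = -3/7, the largest admissible constant is α = ((π/L)² + c)/((π/L)² + 1).
Simplifying, α = (-27/7 + π^2)/(9 + π^2).


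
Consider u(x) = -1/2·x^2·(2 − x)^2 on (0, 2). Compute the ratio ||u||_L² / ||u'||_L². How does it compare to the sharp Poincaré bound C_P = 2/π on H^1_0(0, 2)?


||u||_L² / ||u'||_L² = sqrt(3)/3 < C_P = 2/π.

u(x) = -1/2·x^2·(2 − x)^2, so u'(x) = x*(x*(2 - x) - (x - 2)^2).
u(x) = -1/2·x^2·(2 − x)^2 vanishes at x = 0 and x = 2, so u ∈ H^1_0(0, 2). Differentiate via the product rule and integrate the resulting polynomials term by term.
  ∫_0^2 u² dx = ∫_0^2 (x^8/4 - 2*x^7 + 6*x^6 - 8*x^5 + 4*x^4) dx. Term by term:
    ∫_0^2 x^8/4 dx = 128/9;  ∫_0^2 -2*x^7 dx = -64;  ∫_0^2 6*x^6 dx = 768/7;
    ∫_0^2 -8*x^5 dx = -256/3;  ∫_0^2 4*x^4 dx = 128/5.
  Sum: 128/9 − 64 + 768/7 − 256/3 + 128/5 = 64/315.
  ∫_0^2 (u')² dx = ∫_0^2 (4*x^6 - 24*x^5 + 52*x^4 - 48*x^3 + 16*x^2) dx. Term by term:
    ∫_0^2 4*x^6 dx = 512/7;  ∫_0^2 -24*x^5 dx = -256;  ∫_0^2 52*x^4 dx = 1664/5;
    ∫_0^2 -48*x^3 dx = -192;  ∫_0^2 16*x^2 dx = 128/3.
  Sum: 512/7 − 256 + 1664/5 − 192 + 128/3 = 64/105.
∫_0^2 u² dx = 64/315, so ||u||_L² = 8*sqrt(35)/105.
∫_0^2 (u')² dx = 64/105, so ||u'||_L² = 8*sqrt(105)/105.
Ratio ||u||_L² / ||u'||_L² = sqrt(3)/3.
Sharp Poincaré constant on H^1_0(0, 2) is C_P = L/π = 2/π, achieved by sin(π/2·x).
A polynomial bump cannot attain the sharp Poincaré constant (only the first sine eigenfunction does), so the ratio is strictly less than C_P, consistent with ||u||_L² ≤ C_P ||u'||_L².


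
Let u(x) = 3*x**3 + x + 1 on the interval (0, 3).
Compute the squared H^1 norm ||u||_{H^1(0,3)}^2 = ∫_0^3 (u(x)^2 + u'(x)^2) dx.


||u||_{H^1}^2 = 514329/70

The H^1 norm (squared) on an interval (0, L) is
  ||u||_{H^1}^2 = ∫_0^L u(x)^2 dx + ∫_0^L u'(x)^2 dx.
Compute u'(x) = 9*x**2 + 1.
Then u(x)^2 = 9*x**6 + 6*x**4 + 6*x**3 + x**2 + 2*x + 1 and u'(x)^2 = 81*x**4 + 18*x**2 + 1.
Integrate each monomial from 0 to 3 using ∫_0^3 c·x^n dx = c·3^(n+1)/(n+1):
  ∫_0^3 u(x)^2 dx = ∫_0^3 (9*x^6 + 6*x^4 + 6*x^3 + x^2 + 2*x + 1) dx. Term by term:
    ∫_0^3 9*x^6 dx = 19683/7;  ∫_0^3 6*x^4 dx = 1458/5;  ∫_0^3 6*x^3 dx = 243/2;
    ∫_0^3 x^2 dx = 9;  ∫_0^3 2*x dx = 9;  ∫_0^3 1 dx = 3.
  Sum: 19683/7 + 1458/5 + 243/2 + 9 + 9 + 3 = 227217/70.
  ∫_0^3 u'(x)^2 dx = ∫_0^3 (81*x^4 + 18*x^2 + 1) dx. Term by term:
    ∫_0^3 81*x^4 dx = 19683/5;  ∫_0^3 18*x^2 dx = 162;  ∫_0^3 1 dx = 3.
  Sum: 19683/5 + 162 + 3 = 20508/5.
Adding: ||u||_{H^1}^2 = 227217/70 + 20508/5 = 514329/70.


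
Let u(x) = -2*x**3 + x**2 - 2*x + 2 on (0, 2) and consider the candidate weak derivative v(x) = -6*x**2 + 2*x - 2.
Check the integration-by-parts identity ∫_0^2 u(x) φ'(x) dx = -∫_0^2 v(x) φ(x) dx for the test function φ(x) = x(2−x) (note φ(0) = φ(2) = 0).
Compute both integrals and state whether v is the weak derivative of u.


LHS = 48/5, RHS = 48/5. Yes, v = u' weakly.

u(x) = -2*x**3 + x**2 - 2*x + 2, classical derivative u'(x) = -6*x**2 + 2*x - 2.
φ(x) = x(2−x), so φ'(x) = 2 - 2*x.
Note φ(0) = φ(2) = 0, so the boundary term u·φ vanishes.
LHS = ∫_0^2 u(x) φ'(x) dx = ∫_0^2 (4*x^4 - 6*x^3 + 6*x^2 - 8*x + 4) dx. Term by term:
  ∫_0^2 4*x^4 dx = 128/5;  ∫_0^2 -6*x^3 dx = -24;  ∫_0^2 6*x^2 dx = 16;
  ∫_0^2 -8*x dx = -16;  ∫_0^2 4 dx = 8.
Sum: 128/5 − 24 + 16 − 16 + 8 = 48/5.
So LHS = 48/5.
∫_0^2 v(x) φ(x) dx = ∫_0^2 (6*x^4 - 14*x^3 + 6*x^2 - 4*x) dx. Term by term:
  ∫_0^2 6*x^4 dx = 192/5;  ∫_0^2 -14*x^3 dx = -56;  ∫_0^2 6*x^2 dx = 16;
  ∫_0^2 -4*x dx = -8.
Sum: 192/5 − 56 + 16 − 8 = -48/5.
So RHS = -∫_0^2 v(x) φ(x) dx = 48/5.
LHS = RHS, so the identity holds for this test φ.
Moreover u is smooth here and v(x) = u'(x) = -6*x**2 + 2*x - 2 pointwise, so the identity holds for every test function. Hence v is the weak derivative of u.


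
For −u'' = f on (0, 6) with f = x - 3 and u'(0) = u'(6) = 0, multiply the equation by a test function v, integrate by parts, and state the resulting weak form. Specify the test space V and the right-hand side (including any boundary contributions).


V = H^1(0, 6) (no boundary constraint on v; u is determined up to an additive constant); weak form: ∫_0^6 u'v' dx = ∫_0^6 (x - 3) v dx for all v ∈ V.

Multiply both sides by a test function v and integrate from 0 to 6:
  ∫_0^6 −u''(x) v(x) dx = ∫_0^6 f(x) v(x) dx.
Integrate the LHS by parts once:
  ∫_0^6 −u'' v dx = −[u'(x) v(x)]_0^6 + ∫_0^6 u'(x) v'(x) dx.
Thus ∫_0^6 u'(x) v'(x) dx = ∫_0^6 f(x) v(x) dx + [u'(x) v(x)]_0^6.
Choose V so that boundary terms are either known or forced to vanish.
u has homogeneous Neumann: u'(0) = u'(6) = 0. So [u' v]_0^6 = 0·v(6) − 0·v(0) = 0 for any v; take V = H^1(0, 6).
Weak formulation: find u (satisfying any essential BC) such that ∫_0^6 u'(x) v'(x) dx = ∫_0^6 f v dx for all v ∈ V (homogeneous Neumann, so boundary terms vanish).
Substituting f(x) = x - 3, the right-hand side is ∫_0^6 (x - 3) v dx.
Compatibility check (pure Neumann): taking v ≡ 1 ∈ V gives 0 = ∫_0^6 f dx + (0) − (0), i.e. ∫_0^6 f dx must equal u'(0) − u'(6) = 0. Indeed ∫_0^6 (x - 3) dx = 0, so the data are compatible. The solution is then unique only up to an additive constant (fix it e.g. by requiring ∫_0^6 u dx = 0).


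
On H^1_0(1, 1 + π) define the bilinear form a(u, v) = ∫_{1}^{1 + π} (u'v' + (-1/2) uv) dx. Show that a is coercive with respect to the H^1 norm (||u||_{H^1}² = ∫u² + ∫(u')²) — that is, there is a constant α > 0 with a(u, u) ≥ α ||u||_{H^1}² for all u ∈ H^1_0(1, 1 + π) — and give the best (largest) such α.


α = 1/4

Coercivity of a(·,·) on H^1_0(1, 1 + π) means a(u, u) ≥ α ||u||_{H^1}² for every u ∈ H^1_0.
The interval has length L = π, and Poincaré/coercivity depend only on L. Here a(u, u) = ∫(u')² + (-1/2)·∫u².
Here c = -1/2 < 0 with |c| < (π/L)² = 1, so coercivity still holds. The condition a(u,u) ≥ α||u||_{H^1}² reads (1−α)∫(u')² ≥ (α−c)∫u². Any admissible α is ≤ 1 (rapidly oscillating u have ∫u²/∫(u')² → 0), and α = 1 would force 0 ≥ (1−c)∫u², impossible since c < 1; so 1−α > 0. By the sharp Poincaré inequality on H^1_0 of an interval of length L, ∫(u')² ≥ (π/L)²∫u² with equality for the first sine mode sin(π(x−x₀)/L) (x₀ the left endpoint), so the inequality holds for all u iff (1−α)(π/L)² ≥ α − c, i.e. α ≤ ((π/L)² + c)/((π/L)² + 1) = (1 + c(L/π)²)/(1 + (L/π)²). (Direct route, valid since c ≤ 0: Poincaré gives c∫u² ≥ c(L/π)²∫(u')², so a(u,u) ≥ (1 + c(L/π)²)∫(u')², while ||u||_{H^1}² ≤ (1 + (L/π)²)∫(u')²; dividing yields the same α.) With (π/L)² = 1 and c = -1/2, the largest admissible constant is α = ((π/L)² + c)/((π/L)² + 1).
Simplifying, α = 1/4.


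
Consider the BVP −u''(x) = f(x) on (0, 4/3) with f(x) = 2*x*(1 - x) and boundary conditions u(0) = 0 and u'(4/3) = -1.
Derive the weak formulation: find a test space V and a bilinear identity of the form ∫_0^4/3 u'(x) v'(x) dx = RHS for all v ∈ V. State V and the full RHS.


V = {v ∈ H^1(0, 4/3) : v(0) = 0} (test functions vanish at x = 0 where u is specified); weak form: ∫_0^4/3 u'v' dx = ∫_0^4/3 (2*x*(1 - x)) v dx − v(4/3) for all v ∈ V.

Multiply both sides by a test function v and integrate from 0 to 4/3:
  ∫_0^4/3 −u''(x) v(x) dx = ∫_0^4/3 f(x) v(x) dx.
Integrate the LHS by parts once:
  ∫_0^4/3 −u'' v dx = −[u'(x) v(x)]_0^4/3 + ∫_0^4/3 u'(x) v'(x) dx.
Thus ∫_0^4/3 u'(x) v'(x) dx = ∫_0^4/3 f(x) v(x) dx + [u'(x) v(x)]_0^4/3.
Choose V so that boundary terms are either known or forced to vanish.
Mixed BC: u(0) = 0 (Dirichlet) and u'(4/3) = -1 (Neumann). Define V = {v ∈ H^1(0, 4/3) : v(0) = 0}. Then [u' v]_0^4/3 = u'(4/3)·v(4/3) − u'(0)·0 = − v(4/3).
Weak formulation: find u (satisfying any essential BC) such that ∫_0^4/3 u'(x) v'(x) dx = ∫_0^4/3 f v dx − v(4/3) for all v ∈ V (Dirichlet at 0 absorbed into V; Neumann datum at x = 4/3 contributes the boundary term).
Substituting f(x) = 2*x*(1 - x), the right-hand side is ∫_0^4/3 (2*x*(1 - x)) v dx − v(4/3).


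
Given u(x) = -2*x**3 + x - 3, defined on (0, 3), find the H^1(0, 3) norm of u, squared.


||u||_{H^1}^2 = 103317/35

The H^1 norm (squared) on an interval (0, L) is
  ||u||_{H^1}^2 = ∫_0^L u(x)^2 dx + ∫_0^L u'(x)^2 dx.
Compute u'(x) = 1 - 6*x**2.
Then u(x)^2 = 4*x**6 - 4*x**4 + 12*x**3 + x**2 - 6*x + 9 and u'(x)^2 = 36*x**4 - 12*x**2 + 1.
Integrate each monomial from 0 to 3 using ∫_0^3 c·x^n dx = c·3^(n+1)/(n+1):
  ∫_0^3 u(x)^2 dx = ∫_0^3 (4*x^6 - 4*x^4 + 12*x^3 + x^2 - 6*x + 9) dx. Term by term:
    ∫_0^3 4*x^6 dx = 8748/7;  ∫_0^3 -4*x^4 dx = -972/5;  ∫_0^3 12*x^3 dx = 243;
    ∫_0^3 x^2 dx = 9;  ∫_0^3 -6*x dx = -27;  ∫_0^3 9 dx = 27.
  Sum: 8748/7 − 972/5 + 243 + 9 − 27 + 27 = 45756/35.
  ∫_0^3 u'(x)^2 dx = ∫_0^3 (36*x^4 - 12*x^2 + 1) dx. Term by term:
    ∫_0^3 36*x^4 dx = 8748/5;  ∫_0^3 -12*x^2 dx = -108;  ∫_0^3 1 dx = 3.
  Sum: 8748/5 − 108 + 3 = 8223/5.
Adding: ||u||_{H^1}^2 = 45756/35 + 8223/5 = 103317/35.


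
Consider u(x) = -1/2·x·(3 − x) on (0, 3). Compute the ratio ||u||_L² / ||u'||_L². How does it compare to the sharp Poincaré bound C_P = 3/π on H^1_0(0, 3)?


||u||_L² / ||u'||_L² = 3*sqrt(10)/10 < C_P = 3/π.

u(x) = -1/2·x·(3 − x), so u'(x) = x - 3/2.
u(x) = -1/2·x·(3 − x) vanishes at x = 0 and x = 3, so u ∈ H^1_0(0, 3). Differentiate via the product rule and integrate the resulting polynomials term by term.
  ∫_0^3 u² dx = ∫_0^3 (x^4/4 - 3*x^3/2 + 9*x^2/4) dx. Term by term:
    ∫_0^3 x^4/4 dx = 243/20;  ∫_0^3 -3*x^3/2 dx = -243/8;  ∫_0^3 9*x^2/4 dx = 81/4.
  Sum: 243/20 − 243/8 + 81/4 = 81/40.
  ∫_0^3 (u')² dx = ∫_0^3 (x^2 - 3*x + 9/4) dx. Term by term:
    ∫_0^3 x^2 dx = 9;  ∫_0^3 -3*x dx = -27/2;  ∫_0^3 9/4 dx = 27/4.
  Sum: 9 − 27/2 + 27/4 = 9/4.
∫_0^3 u² dx = 81/40, so ||u||_L² = 9*sqrt(10)/20.
∫_0^3 (u')² dx = 9/4, so ||u'||_L² = 3/2.
Ratio ||u||_L² / ||u'||_L² = 3*sqrt(10)/10.
Sharp Poincaré constant on H^1_0(0, 3) is C_P = L/π = 3/π, achieved by sin(π/3·x).
A polynomial bump cannot attain the sharp Poincaré constant (only the first sine eigenfunction does), so the ratio is strictly less than C_P, consistent with ||u||_L² ≤ C_P ||u'||_L².


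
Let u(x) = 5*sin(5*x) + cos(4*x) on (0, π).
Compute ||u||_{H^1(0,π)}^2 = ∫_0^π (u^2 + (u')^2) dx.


||u||_{H^1(0,π)}^2 = 1700/9 + 667*π/2

u'(x) = -4*sin(4*x) + 25*cos(5*x).
Expand u² and (u')² and integrate term by term on (0, π), using: for integers n ≥ 1, ∫_0^π sin²(nx) dx = ∫_0^π cos²(nx) dx = π/2; for n ≠ n', ∫_0^π sin(nx)sin(n'x) dx = ∫_0^π cos(nx)cos(n'x) dx = 0; and by product-to-sum, ∫_0^π sin(nx)cos(n'x) dx = ½∫_0^π [sin((n+n')x) + sin((n−n')x)] dx, which is 0 when n+n' is even and 2n/(n²−n'²) when n+n' is odd (it need not vanish on (0, π)).
  u² squared terms: (5)²·∫sin(5x)² dx = 25·π/2 = 25*π/2;  (1)²·∫cos(4x)² dx = 1·π/2 = π/2.
  u² cross terms: 2·(5)·(1)·∫sin(5x)·cos(4x) dx = 10·(10/9) = 100/9.
  So ∫_0^π u² dx = 25*π/2 + π/2 + 100/9 = 100/9 + 13*π.
  (u')² squared terms: (-4)²·∫sin(4x)² dx = 16·π/2 = 8*π;  (25)²·∫cos(5x)² dx = 625·π/2 = 625*π/2.
  (u')² cross terms: 2·(-4)·(25)·∫sin(4x)·cos(5x) dx = -200·(-8/9) = 1600/9.
  So ∫_0^π (u')² dx = 8*π + 625*π/2 + 1600/9 = 1600/9 + 641*π/2.
||u||_{H^1}^2 = (100/9 + 13*π) + (1600/9 + 641*π/2) = 1700/9 + 667*π/2.


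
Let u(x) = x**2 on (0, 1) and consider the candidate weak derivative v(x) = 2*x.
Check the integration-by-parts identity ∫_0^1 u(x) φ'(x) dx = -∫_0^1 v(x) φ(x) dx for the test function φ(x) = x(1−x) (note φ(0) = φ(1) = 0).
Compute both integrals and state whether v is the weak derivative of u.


LHS = -1/6, RHS = -1/6. Yes, v = u' weakly.

u(x) = x**2, classical derivative u'(x) = 2*x.
φ(x) = x(1−x), so φ'(x) = 1 - 2*x.
Note φ(0) = φ(1) = 0, so the boundary term u·φ vanishes.
LHS = ∫_0^1 u(x) φ'(x) dx = ∫_0^1 (-2*x^3 + x^2) dx. Term by term:
  ∫_0^1 -2*x^3 dx = -1/2;  ∫_0^1 x^2 dx = 1/3.
Sum: -1/2 + 1/3 = -1/6.
So LHS = -1/6.
∫_0^1 v(x) φ(x) dx = ∫_0^1 (-2*x^3 + 2*x^2) dx. Term by term:
  ∫_0^1 -2*x^3 dx = -1/2;  ∫_0^1 2*x^2 dx = 2/3.
Sum: -1/2 + 2/3 = 1/6.
So RHS = -∫_0^1 v(x) φ(x) dx = -1/6.
LHS = RHS, so the identity holds for this test φ.
Moreover u is smooth here and v(x) = u'(x) = 2*x pointwise, so the identity holds for every test function. Hence v is the weak derivative of u.


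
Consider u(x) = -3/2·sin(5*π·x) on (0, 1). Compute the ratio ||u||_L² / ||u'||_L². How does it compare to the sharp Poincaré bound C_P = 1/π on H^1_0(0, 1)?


||u||_L² / ||u'||_L² = 1/(5*π) < C_P = 1/π.

u(x) = -3/2·sin(5*π·x), so u'(x) = -15*π*cos(5*π*x)/2.
Writing u(x) = A·sin(kπx/L) with A = -3/2 and k = 5, use ∫_0^L sin²(kπx/L) dx = L/2 and ∫_0^L cos²(kπx/L) dx = L/2.
u² = 9/4·sin²(5*π·x) and (u')² = 225*π^2/4·cos²(5*π·x), and each of sin², cos² integrates to L/2 = 1/2 over (0, 1).
∫_0^1 u² dx = 9/8, so ||u||_L² = 3*sqrt(2)/4.
∫_0^1 (u')² dx = 225*π^2/8, so ||u'||_L² = 15*sqrt(2)*π/4.
Ratio ||u||_L² / ||u'||_L² = 1/(5*π).
Sharp Poincaré constant on H^1_0(0, 1) is C_P = L/π = 1/π, achieved by sin(π·x).
This is the k = 5 harmonic; the ratio L/(kπ) is strictly less than C_P = L/π, consistent with the sharp inequality ||u||_L² ≤ C_P ||u'||_L².


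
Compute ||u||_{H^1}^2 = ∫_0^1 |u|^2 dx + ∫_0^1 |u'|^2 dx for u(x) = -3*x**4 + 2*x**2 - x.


||u||_{H^1}^2 = 1063/105

The H^1 norm (squared) on an interval (0, L) is
  ||u||_{H^1}^2 = ∫_0^L u(x)^2 dx + ∫_0^L u'(x)^2 dx.
Compute u'(x) = -12*x**3 + 4*x - 1.
Then u(x)^2 = 9*x**8 - 12*x**6 + 6*x**5 + 4*x**4 - 4*x**3 + x**2 and u'(x)^2 = 144*x**6 - 96*x**4 + 24*x**3 + 16*x**2 - 8*x + 1.
Integrate each monomial from 0 to 1 using ∫_0^1 c·x^n dx = c·1^(n+1)/(n+1):
  ∫_0^1 u(x)^2 dx = ∫_0^1 (9*x^8 - 12*x^6 + 6*x^5 + 4*x^4 - 4*x^3 + x^2) dx. Term by term:
    ∫_0^1 9*x^8 dx = 1;  ∫_0^1 -12*x^6 dx = -12/7;  ∫_0^1 6*x^5 dx = 1;
    ∫_0^1 4*x^4 dx = 4/5;  ∫_0^1 -4*x^3 dx = -1;  ∫_0^1 x^2 dx = 1/3.
  Sum: 1 − 12/7 + 1 + 4/5 − 1 + 1/3 = 44/105.
  ∫_0^1 u'(x)^2 dx = ∫_0^1 (144*x^6 - 96*x^4 + 24*x^3 + 16*x^2 - 8*x + 1) dx. Term by term:
    ∫_0^1 144*x^6 dx = 144/7;  ∫_0^1 -96*x^4 dx = -96/5;  ∫_0^1 24*x^3 dx = 6;
    ∫_0^1 16*x^2 dx = 16/3;  ∫_0^1 -8*x dx = -4;  ∫_0^1 1 dx = 1.
  Sum: 144/7 − 96/5 + 6 + 16/3 − 4 + 1 = 1019/105.
Adding: ||u||_{H^1}^2 = 44/105 + 1019/105 = 1063/105.


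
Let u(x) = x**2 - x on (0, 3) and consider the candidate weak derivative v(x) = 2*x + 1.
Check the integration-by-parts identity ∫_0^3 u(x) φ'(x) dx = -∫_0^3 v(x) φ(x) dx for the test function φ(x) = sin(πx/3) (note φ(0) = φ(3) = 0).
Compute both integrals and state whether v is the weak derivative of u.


LHS = -12/π, RHS = -24/π. No, v is not the weak derivative of u.

u(x) = x**2 - x, classical derivative u'(x) = 2*x - 1.
φ(x) = sin(πx/3), so φ'(x) = π*cos(π*x/3)/3.
Note φ(0) = φ(3) = 0, so the boundary term u·φ vanishes.
LHS = ∫_0^3 u(x) φ'(x) dx = ∫_0^3 (π*x^2*cos(π*x/3)/3 - π*x*cos(π*x/3)/3) dx. Term by term:
  ∫_0^3 -π*x*cos(π*x/3)/3 dx = 6/π;  ∫_0^3 π*x^2*cos(π*x/3)/3 dx = -18/π.
Sum: 6/π − 18/π = -12/π.
So LHS = -12/π.
∫_0^3 v(x) φ(x) dx = ∫_0^3 (2*x*sin(π*x/3) + sin(π*x/3)) dx. Term by term:
  ∫_0^3 2*x*sin(π*x/3) dx = 18/π;  ∫_0^3 sin(π*x/3) dx = 6/π.
Sum: 18/π + 6/π = 24/π.
So RHS = -∫_0^3 v(x) φ(x) dx = -24/π.
LHS − RHS = 12/π ≠ 0, so the identity fails.
(For a valid weak derivative the identity must hold for EVERY test function, in particular this one. The failure shows v is NOT the weak derivative of u.)
Correct weak derivative would be u'(x) = 2*x - 1.


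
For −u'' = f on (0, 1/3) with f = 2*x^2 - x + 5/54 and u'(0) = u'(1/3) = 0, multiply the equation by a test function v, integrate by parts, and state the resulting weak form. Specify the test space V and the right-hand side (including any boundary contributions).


V = H^1(0, 1/3) (no boundary constraint on v; u is determined up to an additive constant); weak form: ∫_0^1/3 u'v' dx = ∫_0^1/3 (2*x^2 - x + 5/54) v dx for all v ∈ V.

Multiply both sides by a test function v and integrate from 0 to 1/3:
  ∫_0^1/3 −u''(x) v(x) dx = ∫_0^1/3 f(x) v(x) dx.
Integrate the LHS by parts once:
  ∫_0^1/3 −u'' v dx = −[u'(x) v(x)]_0^1/3 + ∫_0^1/3 u'(x) v'(x) dx.
Thus ∫_0^1/3 u'(x) v'(x) dx = ∫_0^1/3 f(x) v(x) dx + [u'(x) v(x)]_0^1/3.
Choose V so that boundary terms are either known or forced to vanish.
u has homogeneous Neumann: u'(0) = u'(1/3) = 0. So [u' v]_0^1/3 = 0·v(1/3) − 0·v(0) = 0 for any v; take V = H^1(0, 1/3).
Weak formulation: find u (satisfying any essential BC) such that ∫_0^1/3 u'(x) v'(x) dx = ∫_0^1/3 f v dx for all v ∈ V (homogeneous Neumann, so boundary terms vanish).
Substituting f(x) = 2*x^2 - x + 5/54, the right-hand side is ∫_0^1/3 (2*x^2 - x + 5/54) v dx.
Compatibility check (pure Neumann): taking v ≡ 1 ∈ V gives 0 = ∫_0^1/3 f dx + (0) − (0), i.e. ∫_0^1/3 f dx must equal u'(0) − u'(1/3) = 0. Indeed ∫_0^1/3 (2*x^2 - x + 5/54) dx = 0, so the data are compatible. The solution is then unique only up to an additive constant (fix it e.g. by requiring ∫_0^1/3 u dx = 0).


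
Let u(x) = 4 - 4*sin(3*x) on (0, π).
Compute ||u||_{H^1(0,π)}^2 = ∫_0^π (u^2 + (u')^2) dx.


||u||_{H^1(0,π)}^2 = -64/3 + 96*π

u'(x) = -12*cos(3*x).
Expand u² and (u')² and integrate term by term on (0, π), using: for integers n ≥ 1, ∫_0^π sin²(nx) dx = ∫_0^π cos²(nx) dx = π/2; for n ≠ n', ∫_0^π sin(nx)sin(n'x) dx = ∫_0^π cos(nx)cos(n'x) dx = 0; and by product-to-sum, ∫_0^π sin(nx)cos(n'x) dx = ½∫_0^π [sin((n+n')x) + sin((n−n')x)] dx, which is 0 when n+n' is even and 2n/(n²−n'²) when n+n' is odd (it need not vanish on (0, π)). For the constant mode: ∫_0^π 1 dx = π, ∫_0^π cos(nx) dx = 0, ∫_0^π sin(nx) dx = (1−(−1)^n)/n.
  u² squared terms: (4)²·∫1 dx = 16·π = 16*π;  (-4)²·∫sin(3x)² dx = 16·π/2 = 8*π.
  u² cross terms: 2·(4)·(-4)·∫1·sin(3x) dx = -32·(2/3) = -64/3.
  So ∫_0^π u² dx = 16*π + 8*π − 64/3 = -64/3 + 24*π.
  (u')² squared terms: (-12)²·∫cos(3x)² dx = 144·π/2 = 72*π.
  So ∫_0^π (u')² dx = 72*π.
||u||_{H^1}^2 = (-64/3 + 24*π) + (72*π) = -64/3 + 96*π.
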